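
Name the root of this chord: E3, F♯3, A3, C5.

E, F#, A, C are the tones of an F# half-diminished seventh chord (F#–A–C–E), making F# the root.

F#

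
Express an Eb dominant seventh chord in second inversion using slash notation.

Eb7/Bb

Second inversion of Eb dominant seventh has the fifth (Bb) in the bass. As a slash chord: Eb7/Bb.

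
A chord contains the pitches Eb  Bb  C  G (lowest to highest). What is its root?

The distinct letter names are Eb, Bb, C, G. Arranged as a stack of thirds they read C–Eb–G–Bb, so C is the root (a C minor seventh chord).

C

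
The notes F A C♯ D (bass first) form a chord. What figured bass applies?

6/5

The notes F, A, C#, D stack in thirds as D–F–A–C# — a D minor-major seventh chord. The bass F is the third, so this is first inversion: figured 6/5.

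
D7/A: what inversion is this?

second inversion

D7/A means D dominant seventh with A in the bass. A is the fifth of D dominant seventh (D–F#–A–C), so this is second inversion.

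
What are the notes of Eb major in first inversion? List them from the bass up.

Spelling Eb major: Eb–G–Bb. In first inversion the third is bass, giving G, Bb, Eb from the bottom.

G, Bb, Eb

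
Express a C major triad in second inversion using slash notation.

Second inversion of C major has the fifth (G) in the bass. As a slash chord: CM/G.

CM/G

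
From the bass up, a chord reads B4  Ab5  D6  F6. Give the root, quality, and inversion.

Reducing to letter names: B, Ab, D, F. These stack in thirds as B–D–F–Ab — a B diminished seventh chord.
B is the root of B diminished seventh; root in the bass means root position (figured bass 7).

B diminished seventh, root position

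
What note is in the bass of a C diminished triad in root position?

C

In root position the root is lowest. For C diminished (C–Eb–Gb) that is C.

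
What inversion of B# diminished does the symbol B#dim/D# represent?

first inversion

B#dim/D# means B# diminished with D# in the bass. D# is the third of B# diminished (B#–D#–F#), so this is first inversion.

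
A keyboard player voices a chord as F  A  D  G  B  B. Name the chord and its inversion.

G dominant ninth, third inversion

The pitch classes F, A, D, G, B arrange in thirds as G–B–D–F–A: a G dominant ninth chord.
With the seventh (F) in the bass, the chord is in third inversion.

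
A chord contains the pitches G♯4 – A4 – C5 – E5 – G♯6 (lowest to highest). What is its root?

A

Reordering G#, A, C, E into stacked thirds gives A–C–E–G#; the bottom of that stack, A, is the root.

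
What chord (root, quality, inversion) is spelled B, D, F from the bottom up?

B diminished, root position

The distinct note names are B, D, F. Stacked in thirds they read B–D–F, which is a diminished triad on B.
B is the root of B diminished; root in the bass means root position (figured bass 5/3).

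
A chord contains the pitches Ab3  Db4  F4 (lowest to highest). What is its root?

Reordering Ab, Db, F into stacked thirds gives Db–F–Ab; the bottom of that stack, Db, is the root.

Db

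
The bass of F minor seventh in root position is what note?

In root position the root is lowest. For F minor seventh (F–Ab–C–Eb) that is F.

F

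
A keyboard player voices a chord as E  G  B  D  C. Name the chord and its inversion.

C major ninth, first inversion

The pitch classes E, G, B, D, C arrange in thirds as C–E–G–B–D: a C major ninth chord.
With the third (E) in the bass, the chord is in first inversion.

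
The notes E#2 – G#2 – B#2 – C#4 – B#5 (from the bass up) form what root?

Reordering E#, G#, B#, C# into stacked thirds gives C#–E#–G#–B#; the bottom of that stack, C#, is the root.

C#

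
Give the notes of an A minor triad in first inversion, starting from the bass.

C, E, A

Spelling A minor: A–C–E. In first inversion the third is bass, giving C, E, A from the bottom.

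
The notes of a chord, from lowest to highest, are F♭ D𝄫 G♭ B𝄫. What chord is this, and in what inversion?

Gb half-diminished seventh, third inversion

The pitch classes Fb, Dbb, Gb, Bbb arrange in thirds as Gb–Bbb–Dbb–Fb: a Gb half-diminished seventh chord.
The lowest note is Fb, the seventh of the chord, so this is third inversion (figured bass 4/2).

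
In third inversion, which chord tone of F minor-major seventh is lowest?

E

In third inversion the seventh is lowest. For F minor-major seventh (F–Ab–C–E) that is E.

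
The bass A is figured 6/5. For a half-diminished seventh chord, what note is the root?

F#

The figures 6/5 mean the third of the chord is in the bass. If A is the third of a half-diminished seventh chord, the root is F# (chord tones F#–A–C–E).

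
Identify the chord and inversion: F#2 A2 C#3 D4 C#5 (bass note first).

The distinct note names are F#, A, C#, D. Stacked in thirds they read D–F#–A–C#, which is a major seventh chord on D.
With the third (F#) in the bass, the chord is in first inversion (figured bass 6/5).

D major seventh, first inversion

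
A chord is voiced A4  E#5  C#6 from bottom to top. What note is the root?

A, E#, C# are the tones of an A augmented triad (A–C#–E#), making A the root.

A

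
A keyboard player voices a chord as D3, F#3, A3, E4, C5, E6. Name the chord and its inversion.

D dominant ninth, root position

Reducing to letter names: D, F#, A, E, C. These stack in thirds as D–F#–A–C–E — a D dominant ninth chord.
D is the root of D dominant ninth; root in the bass means root position.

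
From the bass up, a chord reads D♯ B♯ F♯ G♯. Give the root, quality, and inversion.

G# dominant seventh, second inversion

The distinct note names are D#, B#, F#, G#. Stacked in thirds they read G#–B#–D#–F#, which is a dominant seventh chord on G#.
The lowest note is D#, the fifth of the chord, so this is second inversion (figured bass 4/3).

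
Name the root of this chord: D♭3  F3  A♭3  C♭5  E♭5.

Db

Reordering Db, F, Ab, Cb, Eb into stacked thirds gives Db–F–Ab–Cb–Eb; the bottom of that stack, Db, is the root.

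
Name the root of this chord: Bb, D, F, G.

G

Reordering Bb, D, F, G into stacked thirds gives G–Bb–D–F; the bottom of that stack, G, is the root.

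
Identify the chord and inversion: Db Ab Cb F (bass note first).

The distinct note names are Db, Ab, Cb, F. Stacked in thirds they read Db–F–Ab–Cb, which is a dominant seventh chord on Db.
With the root (Db) in the bass, the chord is in root position (figured bass 7).

Db dominant seventh, root position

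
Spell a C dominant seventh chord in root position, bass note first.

C, E, G, Bb

Spelling C dominant seventh: C–E–G–Bb. In root position the root is bass, giving C, E, G, Bb from the bottom.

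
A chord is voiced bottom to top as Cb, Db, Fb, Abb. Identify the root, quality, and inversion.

Db half-diminished seventh, third inversion

Reducing to letter names: Cb, Db, Fb, Abb. These stack in thirds as Db–Fb–Abb–Cb — a Db half-diminished seventh chord.
Cb is the seventh of Db half-diminished seventh; seventh in the bass means third inversion (figured bass 4/2).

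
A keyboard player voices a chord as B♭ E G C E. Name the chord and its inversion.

The pitch classes Bb, E, G, C arrange in thirds as C–E–G–Bb: a C dominant seventh chord.
Bb is the seventh of C dominant seventh; seventh in the bass means third inversion (figured bass 4/2).

C dominant seventh, third inversion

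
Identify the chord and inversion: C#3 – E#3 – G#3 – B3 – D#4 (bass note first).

The distinct note names are C#, E#, G#, B, D#. Stacked in thirds they read C#–E#–G#–B–D#, which is a dominant ninth chord on C#.
C# is the root of C# dominant ninth; root in the bass means root position.

C# dominant ninth, root position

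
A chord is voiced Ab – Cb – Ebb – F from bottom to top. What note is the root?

The distinct letter names are Ab, Cb, Ebb, F. Arranged as a stack of thirds they read F–Ab–Cb–Ebb, so F is the root (an F diminished seventh chord).

F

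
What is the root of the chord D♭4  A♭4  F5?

Reordering Db, Ab, F into stacked thirds gives Db–F–Ab; the bottom of that stack, Db, is the root.

Db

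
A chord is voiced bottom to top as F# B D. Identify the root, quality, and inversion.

B minor, second inversion

Reducing to letter names: F#, B, D. These stack in thirds as B–D–F# — a B minor triad.
With the fifth (F#) in the bass, the chord is in second inversion (figured bass 6/4).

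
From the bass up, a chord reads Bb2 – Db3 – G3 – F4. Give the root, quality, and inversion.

The pitch classes Bb, Db, G, F arrange in thirds as G–Bb–Db–F: a G half-diminished seventh chord.
With the third (Bb) in the bass, the chord is in first inversion (figured bass 6/5).

G half-diminished seventh, first inversion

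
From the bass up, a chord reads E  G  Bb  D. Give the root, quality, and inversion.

E half-diminished seventh, root position

The pitch classes E, G, Bb, D arrange in thirds as E–G–Bb–D: an E half-diminished seventh chord.
With the root (E) in the bass, the chord is in root position (figured bass 7).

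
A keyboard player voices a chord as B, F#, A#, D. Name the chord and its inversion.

B minor-major seventh, root position

The distinct note names are B, F#, A#, D. Stacked in thirds they read B–D–F#–A#, which is a minor-major seventh chord on B.
The lowest note is B, the root of the chord, so this is root position (figured bass 7).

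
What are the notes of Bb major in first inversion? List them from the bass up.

D, F, Bb

Spelling Bb major: Bb–D–F. In first inversion the third is bass, giving D, F, Bb from the bottom.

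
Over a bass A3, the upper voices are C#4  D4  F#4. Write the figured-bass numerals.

4/3

The notes A, C#, D, F# stack in thirds as D–F#–A–C# — a D major seventh chord. The bass A is the fifth, so this is second inversion: figured 4/3.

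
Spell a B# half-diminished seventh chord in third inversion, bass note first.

B# half-diminished seventh is B#–D#–F#–A#. Third inversion puts the seventh (A#) in the bass, with the remaining tones above: A#, B#, D#, F#.

A#, B#, D#, F#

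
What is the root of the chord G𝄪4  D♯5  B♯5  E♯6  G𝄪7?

Reordering G##, D#, B#, E# into stacked thirds gives E#–G##–B#–D#; the bottom of that stack, E#, is the root.

E#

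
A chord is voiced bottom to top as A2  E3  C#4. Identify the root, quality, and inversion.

A major, root position

Reducing to letter names: A, E, C#. These stack in thirds as A–C#–E — an A major triad.
The lowest note is A, the root of the chord, so this is root position (figured bass 5/3).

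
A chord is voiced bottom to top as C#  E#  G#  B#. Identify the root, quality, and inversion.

Reducing to letter names: C#, E#, G#, B#. These stack in thirds as C#–E#–G#–B# — a C# major seventh chord.
With the root (C#) in the bass, the chord is in root position (figured bass 7).

C# major seventh, root position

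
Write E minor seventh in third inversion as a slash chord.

Third inversion of E minor seventh has the seventh (D) in the bass. As a slash chord: Em7/D.

Em7/D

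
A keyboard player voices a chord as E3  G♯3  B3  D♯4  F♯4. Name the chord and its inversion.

E major ninth, root position

Reducing to letter names: E, G#, B, D#, F#. These stack in thirds as E–G#–B–D#–F# — an E major ninth chord.
E is the root of E major ninth; root in the bass means root position.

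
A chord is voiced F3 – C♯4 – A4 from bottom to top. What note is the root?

F, C#, A are the tones of an F augmented triad (F–A–C#), making F the root.

F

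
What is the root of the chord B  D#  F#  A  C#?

B

B, D#, F#, A, C# are the tones of a B dominant ninth chord (B–D#–F#–A–C#), making B the root.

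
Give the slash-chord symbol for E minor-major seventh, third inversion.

Third inversion of E minor-major seventh has the seventh (D#) in the bass. As a slash chord: Em(maj7)/D#.

Em(maj7)/D#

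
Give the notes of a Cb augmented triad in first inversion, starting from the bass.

Eb, G, Cb

The chord tones are Cb–Eb–G. With the third (Eb) lowest for first inversion: Eb, G, Cb.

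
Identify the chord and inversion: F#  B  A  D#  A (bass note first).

Reducing to letter names: F#, B, A, D#. These stack in thirds as B–D#–F#–A — a B dominant seventh chord.
F# is the fifth of B dominant seventh; fifth in the bass means second inversion (figured bass 4/3).

B dominant seventh, second inversion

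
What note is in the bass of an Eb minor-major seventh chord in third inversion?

D

In third inversion the seventh is lowest. For Eb minor-major seventh (Eb–Gb–Bb–D) that is D.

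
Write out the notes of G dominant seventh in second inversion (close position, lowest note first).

D, F, G, B

G dominant seventh is G–B–D–F. Second inversion puts the fifth (D) in the bass, with the remaining tones above: D, F, G, B.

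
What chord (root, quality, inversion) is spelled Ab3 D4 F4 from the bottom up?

The distinct note names are Ab, D, F. Stacked in thirds they read D–F–Ab, which is a diminished triad on D.
The lowest note is Ab, the fifth of the chord, so this is second inversion (figured bass 6/4).

D diminished, second inversion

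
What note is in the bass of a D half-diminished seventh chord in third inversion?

C

In third inversion the seventh is lowest. For D half-diminished seventh (D–F–Ab–C) that is C.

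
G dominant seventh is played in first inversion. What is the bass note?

B

G dominant seventh is G–B–D–F. First inversion places the third in the bass: B.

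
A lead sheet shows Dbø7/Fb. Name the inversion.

Dbø7/Fb means Db half-diminished seventh with Fb in the bass. Fb is the third of Db half-diminished seventh (Db–Fb–Abb–Cb), so this is first inversion.

first inversion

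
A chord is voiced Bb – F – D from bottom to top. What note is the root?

Bb

Bb, F, D are the tones of a Bb major triad (Bb–D–F), making Bb the root.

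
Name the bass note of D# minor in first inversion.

The third of D# minor (D#–F#–A#) is F#; that is the bass in first inversion.

F#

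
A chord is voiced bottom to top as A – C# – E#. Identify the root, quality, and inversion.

The pitch classes A, C#, E# arrange in thirds as A–C#–E#: an A augmented triad.
A is the root of A augmented; root in the bass means root position (figured bass 5/3).

A augmented, root position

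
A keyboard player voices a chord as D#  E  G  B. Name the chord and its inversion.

E minor-major seventh, third inversion

Reducing to letter names: D#, E, G, B. These stack in thirds as E–G–B–D# — an E minor-major seventh chord.
With the seventh (D#) in the bass, the chord is in third inversion (figured bass 4/2).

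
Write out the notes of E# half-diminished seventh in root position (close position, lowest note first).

E#, G#, B, D#

The chord tones are E#–G#–B–D#. With the root (E#) lowest for root position: E#, G#, B, D#.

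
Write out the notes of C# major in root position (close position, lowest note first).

C#, E#, G#

The chord tones are C#–E#–G#. With the root (C#) lowest for root position: C#, E#, G#.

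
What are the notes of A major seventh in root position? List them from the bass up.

A, C#, E, G#

The chord tones are A–C#–E–G#. With the root (A) lowest for root position: A, C#, E, G#.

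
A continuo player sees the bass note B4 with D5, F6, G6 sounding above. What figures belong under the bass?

6/5

The notes B, D, F, G stack in thirds as G–B–D–F — a G dominant seventh chord. The bass B is the third, so this is first inversion: figured 6/5.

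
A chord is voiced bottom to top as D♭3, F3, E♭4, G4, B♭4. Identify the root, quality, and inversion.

The pitch classes Db, F, Eb, G, Bb arrange in thirds as Eb–G–Bb–Db–F: an Eb dominant ninth chord.
Db is the seventh of Eb dominant ninth; seventh in the bass means third inversion.

Eb dominant ninth, third inversion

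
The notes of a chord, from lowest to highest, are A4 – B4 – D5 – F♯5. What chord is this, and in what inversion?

B minor seventh, third inversion

The distinct note names are A, B, D, F#. Stacked in thirds they read B–D–F#–A, which is a minor seventh chord on B.
With the seventh (A) in the bass, the chord is in third inversion (figured bass 4/2).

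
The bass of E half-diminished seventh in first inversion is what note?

The third of E half-diminished seventh (E–G–Bb–D) is G; that is the bass in first inversion.

G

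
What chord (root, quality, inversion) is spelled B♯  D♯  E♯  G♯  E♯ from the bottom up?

E# minor seventh, second inversion

The pitch classes B#, D#, E#, G# arrange in thirds as E#–G#–B#–D#: an E# minor seventh chord.
B# is the fifth of E# minor seventh; fifth in the bass means second inversion (figured bass 4/3).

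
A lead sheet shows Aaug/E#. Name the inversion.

Aaug/E# means A augmented with E# in the bass. E# is the fifth of A augmented (A–C#–E#), so this is second inversion.

second inversion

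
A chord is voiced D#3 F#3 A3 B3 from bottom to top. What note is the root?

B

Reordering D#, F#, A, B into stacked thirds gives B–D#–F#–A; the bottom of that stack, B, is the root.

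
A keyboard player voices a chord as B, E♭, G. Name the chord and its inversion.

Reducing to letter names: B, Eb, G. These stack in thirds as Eb–G–B — an Eb augmented triad.
B is the fifth of Eb augmented; fifth in the bass means second inversion (figured bass 6/4).

Eb augmented, second inversion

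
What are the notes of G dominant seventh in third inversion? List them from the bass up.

F, G, B, D

The chord tones are G–B–D–F. With the seventh (F) lowest for third inversion: F, G, B, D.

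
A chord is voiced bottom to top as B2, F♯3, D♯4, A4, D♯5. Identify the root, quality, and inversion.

Reducing to letter names: B, F#, D#, A. These stack in thirds as B–D#–F#–A — a B dominant seventh chord.
With the root (B) in the bass, the chord is in root position (figured bass 7).

B dominant seventh, root position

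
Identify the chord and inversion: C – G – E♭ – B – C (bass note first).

C minor-major seventh, root position

Reducing to letter names: C, G, Eb, B. These stack in thirds as C–Eb–G–B — a C minor-major seventh chord.
C is the root of C minor-major seventh; root in the bass means root position (figured bass 7).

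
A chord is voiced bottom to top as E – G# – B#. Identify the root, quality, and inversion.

E augmented, root position

Reducing to letter names: E, G#, B#. These stack in thirds as E–G#–B# — an E augmented triad.
The lowest note is E, the root of the chord, so this is root position (figured bass 5/3).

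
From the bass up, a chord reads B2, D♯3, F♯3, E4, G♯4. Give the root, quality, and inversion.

Reducing to letter names: B, D#, F#, E, G#. These stack in thirds as E–G#–B–D#–F# — an E major ninth chord.
The lowest note is B, the fifth of the chord, so this is second inversion.

E major ninth, second inversion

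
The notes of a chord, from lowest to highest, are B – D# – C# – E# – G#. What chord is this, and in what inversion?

Reducing to letter names: B, D#, C#, E#, G#. These stack in thirds as C#–E#–G#–B–D# — a C# dominant ninth chord.
B is the seventh of C# dominant ninth; seventh in the bass means third inversion.

C# dominant ninth, third inversion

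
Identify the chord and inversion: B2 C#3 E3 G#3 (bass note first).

C# minor seventh, third inversion

The distinct note names are B, C#, E, G#. Stacked in thirds they read C#–E–G#–B, which is a minor seventh chord on C#.
The lowest note is B, the seventh of the chord, so this is third inversion (figured bass 4/2).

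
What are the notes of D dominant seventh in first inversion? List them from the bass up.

F#, A, C, D

The chord tones are D–F#–A–C. With the third (F#) lowest for first inversion: F#, A, C, D.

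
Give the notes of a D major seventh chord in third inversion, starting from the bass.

C#, D, F#, A

D major seventh is D–F#–A–C#. Third inversion puts the seventh (C#) in the bass, with the remaining tones above: C#, D, F#, A.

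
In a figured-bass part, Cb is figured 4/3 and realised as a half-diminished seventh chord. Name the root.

F

The figures 4/3 mean the fifth of the chord is in the bass. If Cb is the fifth of a half-diminished seventh chord, the root is F (chord tones F–Ab–Cb–Eb).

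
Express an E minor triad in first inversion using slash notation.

First inversion of E minor has the third (G) in the bass. As a slash chord: Em/G.

Em/G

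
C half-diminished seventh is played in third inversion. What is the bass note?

The seventh of C half-diminished seventh (C–Eb–Gb–Bb) is Bb; that is the bass in third inversion.

Bb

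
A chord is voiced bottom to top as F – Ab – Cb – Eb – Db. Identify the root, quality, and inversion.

Db dominant ninth, first inversion

Reducing to letter names: F, Ab, Cb, Eb, Db. These stack in thirds as Db–F–Ab–Cb–Eb — a Db dominant ninth chord.
The lowest note is F, the third of the chord, so this is first inversion.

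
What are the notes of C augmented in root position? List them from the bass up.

C, E, G#

C augmented is C–E–G#. Root position puts the root (C) in the bass, with the remaining tones above: C, E, G#.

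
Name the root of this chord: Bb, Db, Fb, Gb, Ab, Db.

Gb

The distinct letter names are Bb, Db, Fb, Gb, Ab. Arranged as a stack of thirds they read Gb–Bb–Db–Fb–Ab, so Gb is the root (a Gb dominant ninth chord).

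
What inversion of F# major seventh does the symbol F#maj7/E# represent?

F#maj7/E# means F# major seventh with E# in the bass. E# is the seventh of F# major seventh (F#–A#–C#–E#), so this is third inversion.

third inversion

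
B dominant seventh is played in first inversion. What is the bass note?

D#

In first inversion the third is lowest. For B dominant seventh (B–D#–F#–A) that is D#.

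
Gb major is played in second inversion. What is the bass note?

Gb major is Gb–Bb–Db. Second inversion places the fifth in the bass: Db.

Db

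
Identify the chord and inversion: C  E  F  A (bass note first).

The pitch classes C, E, F, A arrange in thirds as F–A–C–E: an F major seventh chord.
C is the fifth of F major seventh; fifth in the bass means second inversion (figured bass 4/3).

F major seventh, second inversion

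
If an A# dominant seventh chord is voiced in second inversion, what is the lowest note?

E#

In second inversion the fifth is lowest. For A# dominant seventh (A#–C##–E#–G#) that is E#.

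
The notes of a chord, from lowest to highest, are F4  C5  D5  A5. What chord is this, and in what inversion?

The pitch classes F, C, D, A arrange in thirds as D–F–A–C: a D minor seventh chord.
F is the third of D minor seventh; third in the bass means first inversion (figured bass 6/5).

D minor seventh, first inversion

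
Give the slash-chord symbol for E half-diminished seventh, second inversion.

Second inversion of E half-diminished seventh has the fifth (Bb) in the bass. As a slash chord: Eø7/Bb.

Eø7/Bb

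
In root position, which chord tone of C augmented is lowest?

C augmented is C–E–G#. Root position places the root in the bass: C.

C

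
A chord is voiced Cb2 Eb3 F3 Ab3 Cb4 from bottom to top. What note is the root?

The distinct letter names are Cb, Eb, F, Ab. Arranged as a stack of thirds they read F–Ab–Cb–Eb, so F is the root (an F half-diminished seventh chord).

F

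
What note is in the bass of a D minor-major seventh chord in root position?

D minor-major seventh is D–F–A–C#. Root position places the root in the bass: D.

D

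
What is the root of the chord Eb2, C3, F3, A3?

Reordering Eb, C, F, A into stacked thirds gives F–A–C–Eb; the bottom of that stack, F, is the root.

F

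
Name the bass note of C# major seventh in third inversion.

B#

C# major seventh is C#–E#–G#–B#. Third inversion places the seventh in the bass: B#.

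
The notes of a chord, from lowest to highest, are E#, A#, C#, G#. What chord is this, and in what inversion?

The distinct note names are E#, A#, C#, G#. Stacked in thirds they read A#–C#–E#–G#, which is a minor seventh chord on A#.
With the fifth (E#) in the bass, the chord is in second inversion (figured bass 4/3).

A# minor seventh, second inversion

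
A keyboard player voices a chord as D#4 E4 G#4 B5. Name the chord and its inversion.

E major seventh, third inversion

The distinct note names are D#, E, G#, B. Stacked in thirds they read E–G#–B–D#, which is a major seventh chord on E.
D# is the seventh of E major seventh; seventh in the bass means third inversion (figured bass 4/2).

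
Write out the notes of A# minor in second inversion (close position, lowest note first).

The chord tones are A#–C#–E#. With the fifth (E#) lowest for second inversion: E#, A#, C#.

E#, A#, C#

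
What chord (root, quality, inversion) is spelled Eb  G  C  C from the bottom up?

The distinct note names are Eb, G, C. Stacked in thirds they read C–Eb–G, which is a minor triad on C.
The lowest note is Eb, the third of the chord, so this is first inversion (figured bass 6).

C minor, first inversion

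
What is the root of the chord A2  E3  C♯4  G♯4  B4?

The distinct letter names are A, E, C#, G#, B. Arranged as a stack of thirds they read A–C#–E–G#–B, so A is the root (an A major ninth chord).

A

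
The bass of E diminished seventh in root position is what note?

The root of E diminished seventh (E–G–Bb–Db) is E; that is the bass in root position.

E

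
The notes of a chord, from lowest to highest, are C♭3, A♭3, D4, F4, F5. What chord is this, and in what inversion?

The pitch classes Cb, Ab, D, F arrange in thirds as D–F–Ab–Cb: a D diminished seventh chord.
With the seventh (Cb) in the bass, the chord is in third inversion (figured bass 4/2).

D diminished seventh, third inversion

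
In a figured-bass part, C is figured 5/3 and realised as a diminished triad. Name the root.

C

The figures 5/3 mean the root of the chord is in the bass. If C is the root of a diminished triad, the root is C (chord tones C–Eb–Gb).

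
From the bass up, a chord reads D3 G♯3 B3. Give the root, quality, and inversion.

The pitch classes D, G#, B arrange in thirds as G#–B–D: a G# diminished triad.
With the fifth (D) in the bass, the chord is in second inversion (figured bass 6/4).

G# diminished, second inversion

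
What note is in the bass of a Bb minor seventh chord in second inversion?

The fifth of Bb minor seventh (Bb–Db–F–Ab) is F; that is the bass in second inversion.

F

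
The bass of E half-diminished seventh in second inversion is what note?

Bb

In second inversion the fifth is lowest. For E half-diminished seventh (E–G–Bb–D) that is Bb.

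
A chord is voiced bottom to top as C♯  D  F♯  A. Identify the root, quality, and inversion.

D major seventh, third inversion

The pitch classes C#, D, F#, A arrange in thirds as D–F#–A–C#: a D major seventh chord.
With the seventh (C#) in the bass, the chord is in third inversion (figured bass 4/2).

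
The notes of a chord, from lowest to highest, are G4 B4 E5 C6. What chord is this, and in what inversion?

C major seventh, second inversion

The distinct note names are G, B, E, C. Stacked in thirds they read C–E–G–B, which is a major seventh chord on C.
With the fifth (G) in the bass, the chord is in second inversion (figured bass 4/3).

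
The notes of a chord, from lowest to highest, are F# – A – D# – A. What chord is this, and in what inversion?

D# diminished, first inversion

Reducing to letter names: F#, A, D#. These stack in thirds as D#–F#–A — a D# diminished triad.
The lowest note is F#, the third of the chord, so this is first inversion (figured bass 6).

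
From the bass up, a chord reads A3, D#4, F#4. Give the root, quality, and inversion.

The distinct note names are A, D#, F#. Stacked in thirds they read D#–F#–A, which is a diminished triad on D#.
The lowest note is A, the fifth of the chord, so this is second inversion (figured bass 6/4).

D# diminished, second inversion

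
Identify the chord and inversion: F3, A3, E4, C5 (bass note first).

The pitch classes F, A, E, C arrange in thirds as F–A–C–E: an F major seventh chord.
F is the root of F major seventh; root in the bass means root position (figured bass 7).

F major seventh, root position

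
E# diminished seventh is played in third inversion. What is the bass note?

D

The seventh of E# diminished seventh (E#–G#–B–D) is D; that is the bass in third inversion.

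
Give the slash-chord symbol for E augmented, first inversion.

First inversion of E augmented has the third (G#) in the bass. As a slash chord: Eaug/G#.

Eaug/G#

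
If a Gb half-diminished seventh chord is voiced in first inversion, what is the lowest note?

Bbb

In first inversion the third is lowest. For Gb half-diminished seventh (Gb–Bbb–Dbb–Fb) that is Bbb.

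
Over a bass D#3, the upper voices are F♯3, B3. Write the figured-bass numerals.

6

The notes D#, F#, B stack in thirds as B–D#–F# — a B major triad. The bass D# is the third, so this is first inversion: figured 6.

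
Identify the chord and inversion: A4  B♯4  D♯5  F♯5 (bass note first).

The pitch classes A, B#, D#, F# arrange in thirds as B#–D#–F#–A: a B# diminished seventh chord.
The lowest note is A, the seventh of the chord, so this is third inversion (figured bass 4/2).

B# diminished seventh, third inversion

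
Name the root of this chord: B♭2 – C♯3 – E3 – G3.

C#

Bb, C#, E, G are the tones of a C# diminished seventh chord (C#–E–G–Bb), making C# the root.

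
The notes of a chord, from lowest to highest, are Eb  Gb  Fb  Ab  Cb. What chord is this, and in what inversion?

Fb major ninth, third inversion

The distinct note names are Eb, Gb, Fb, Ab, Cb. Stacked in thirds they read Fb–Ab–Cb–Eb–Gb, which is a major ninth chord on Fb.
Eb is the seventh of Fb major ninth; seventh in the bass means third inversion.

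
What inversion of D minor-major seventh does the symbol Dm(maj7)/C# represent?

Dm(maj7)/C# means D minor-major seventh with C# in the bass. C# is the seventh of D minor-major seventh (D–F–A–C#), so this is third inversion.

third inversion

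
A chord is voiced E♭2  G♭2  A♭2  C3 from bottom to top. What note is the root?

Ab

Reordering Eb, Gb, Ab, C into stacked thirds gives Ab–C–Eb–Gb; the bottom of that stack, Ab, is the root.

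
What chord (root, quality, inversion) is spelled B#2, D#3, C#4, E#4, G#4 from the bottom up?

Reducing to letter names: B#, D#, C#, E#, G#. These stack in thirds as C#–E#–G#–B#–D# — a C# major ninth chord.
B# is the seventh of C# major ninth; seventh in the bass means third inversion.

C# major ninth, third inversion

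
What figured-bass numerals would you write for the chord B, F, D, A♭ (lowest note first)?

7

The notes B, F, D, Ab stack in thirds as B–D–F–Ab — a B diminished seventh chord. The bass B is the root, so this is root position: figured 7.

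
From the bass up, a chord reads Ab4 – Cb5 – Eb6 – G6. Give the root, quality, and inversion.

The pitch classes Ab, Cb, Eb, G arrange in thirds as Ab–Cb–Eb–G: an Ab minor-major seventh chord.
With the root (Ab) in the bass, the chord is in root position (figured bass 7).

Ab minor-major seventh, root position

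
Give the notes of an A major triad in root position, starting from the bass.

A, C#, E

The chord tones are A–C#–E. With the root (A) lowest for root position: A, C#, E.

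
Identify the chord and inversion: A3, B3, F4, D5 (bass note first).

The distinct note names are A, B, F, D. Stacked in thirds they read B–D–F–A, which is a half-diminished seventh chord on B.
A is the seventh of B half-diminished seventh; seventh in the bass means third inversion (figured bass 4/2).

B half-diminished seventh, third inversion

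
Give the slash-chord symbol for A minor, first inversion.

First inversion of A minor has the third (C) in the bass. As a slash chord: Am/C.

Am/C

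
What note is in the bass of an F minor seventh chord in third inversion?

Eb

F minor seventh is F–Ab–C–Eb. Third inversion places the seventh in the bass: Eb.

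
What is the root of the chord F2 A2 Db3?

Db

The distinct letter names are F, A, Db. Arranged as a stack of thirds they read Db–F–A, so Db is the root (a Db augmented triad).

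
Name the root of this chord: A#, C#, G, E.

Reordering A#, C#, G, E into stacked thirds gives A#–C#–E–G; the bottom of that stack, A#, is the root.

A#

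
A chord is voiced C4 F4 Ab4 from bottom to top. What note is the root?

The distinct letter names are C, F, Ab. Arranged as a stack of thirds they read F–Ab–C, so F is the root (an F minor triad).

F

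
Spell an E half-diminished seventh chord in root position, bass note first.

Spelling E half-diminished seventh: E–G–Bb–D. In root position the root is bass, giving E, G, Bb, D from the bottom.

E, G, Bb, D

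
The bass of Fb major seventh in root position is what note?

The root of Fb major seventh (Fb–Ab–Cb–Eb) is Fb; that is the bass in root position.

Fb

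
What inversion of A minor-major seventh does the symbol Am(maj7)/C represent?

Am(maj7)/C means A minor-major seventh with C in the bass. C is the third of A minor-major seventh (A–C–E–G#), so this is first inversion.

first inversion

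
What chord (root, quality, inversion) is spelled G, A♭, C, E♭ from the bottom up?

Reducing to letter names: G, Ab, C, Eb. These stack in thirds as Ab–C–Eb–G — an Ab major seventh chord.
With the seventh (G) in the bass, the chord is in third inversion (figured bass 4/2).

Ab major seventh, third inversion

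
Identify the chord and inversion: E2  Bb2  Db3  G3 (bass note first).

The distinct note names are E, Bb, Db, G. Stacked in thirds they read E–G–Bb–Db, which is a diminished seventh chord on E.
The lowest note is E, the root of the chord, so this is root position (figured bass 7).

E diminished seventh, root position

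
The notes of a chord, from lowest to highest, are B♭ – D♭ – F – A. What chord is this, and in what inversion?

Bb minor-major seventh, root position

The distinct note names are Bb, Db, F, A. Stacked in thirds they read Bb–Db–F–A, which is a minor-major seventh chord on Bb.
The lowest note is Bb, the root of the chord, so this is root position (figured bass 7).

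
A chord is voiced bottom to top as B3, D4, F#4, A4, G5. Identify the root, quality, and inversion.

The pitch classes B, D, F#, A, G arrange in thirds as G–B–D–F#–A: a G major ninth chord.
B is the third of G major ninth; third in the bass means first inversion.

G major ninth, first inversion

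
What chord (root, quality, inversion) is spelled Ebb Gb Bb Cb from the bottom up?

The pitch classes Ebb, Gb, Bb, Cb arrange in thirds as Cb–Ebb–Gb–Bb: a Cb minor-major seventh chord.
Ebb is the third of Cb minor-major seventh; third in the bass means first inversion (figured bass 6/5).

Cb minor-major seventh, first inversion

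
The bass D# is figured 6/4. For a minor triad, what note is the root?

G#

The figures 6/4 mean the fifth of the chord is in the bass. If D# is the fifth of a minor triad, the root is G# (chord tones G#–B–D#).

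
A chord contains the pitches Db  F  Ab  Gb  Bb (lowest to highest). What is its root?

Gb

The distinct letter names are Db, F, Ab, Gb, Bb. Arranged as a stack of thirds they read Gb–Bb–Db–F–Ab, so Gb is the root (a Gb major ninth chord).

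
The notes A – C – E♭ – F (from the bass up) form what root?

The distinct letter names are A, C, Eb, F. Arranged as a stack of thirds they read F–A–C–Eb, so F is the root (an F dominant seventh chord).

F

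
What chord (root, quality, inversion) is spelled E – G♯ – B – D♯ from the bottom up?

E major seventh, root position

Reducing to letter names: E, G#, B, D#. These stack in thirds as E–G#–B–D# — an E major seventh chord.
E is the root of E major seventh; root in the bass means root position (figured bass 7).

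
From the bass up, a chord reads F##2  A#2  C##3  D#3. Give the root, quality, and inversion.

Reducing to letter names: F##, A#, C##, D#. These stack in thirds as D#–F##–A#–C## — a D# major seventh chord.
The lowest note is F##, the third of the chord, so this is first inversion (figured bass 6/5).

D# major seventh, first inversion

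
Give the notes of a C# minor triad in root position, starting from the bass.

C#, E, G#

Spelling C# minor: C#–E–G#. In root position the root is bass, giving C#, E, G# from the bottom.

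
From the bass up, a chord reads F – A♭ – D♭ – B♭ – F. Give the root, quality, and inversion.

The pitch classes F, Ab, Db, Bb arrange in thirds as Bb–Db–F–Ab: a Bb minor seventh chord.
The lowest note is F, the fifth of the chord, so this is second inversion (figured bass 4/3).

Bb minor seventh, second inversion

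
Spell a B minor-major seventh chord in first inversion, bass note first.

D, F#, A#, B

The chord tones are B–D–F#–A#. With the third (D) lowest for first inversion: D, F#, A#, B.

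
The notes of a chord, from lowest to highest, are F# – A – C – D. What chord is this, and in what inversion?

D dominant seventh, first inversion

Reducing to letter names: F#, A, C, D. These stack in thirds as D–F#–A–C — a D dominant seventh chord.
The lowest note is F#, the third of the chord, so this is first inversion (figured bass 6/5).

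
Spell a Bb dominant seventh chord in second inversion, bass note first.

Spelling Bb dominant seventh: Bb–D–F–Ab. In second inversion the fifth is bass, giving F, Ab, Bb, D from the bottom.

F, Ab, Bb, D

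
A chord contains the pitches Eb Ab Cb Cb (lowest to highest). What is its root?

Ab

The distinct letter names are Eb, Ab, Cb. Arranged as a stack of thirds they read Ab–Cb–Eb, so Ab is the root (an Ab minor triad).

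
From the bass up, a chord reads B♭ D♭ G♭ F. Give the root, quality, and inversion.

Gb major seventh, first inversion

The pitch classes Bb, Db, Gb, F arrange in thirds as Gb–Bb–Db–F: a Gb major seventh chord.
Bb is the third of Gb major seventh; third in the bass means first inversion (figured bass 6/5).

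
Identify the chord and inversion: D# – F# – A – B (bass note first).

B dominant seventh, first inversion

Reducing to letter names: D#, F#, A, B. These stack in thirds as B–D#–F#–A — a B dominant seventh chord.
With the third (D#) in the bass, the chord is in first inversion (figured bass 6/5).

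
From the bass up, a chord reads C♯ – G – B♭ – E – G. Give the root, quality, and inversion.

C# diminished seventh, root position

The distinct note names are C#, G, Bb, E. Stacked in thirds they read C#–E–G–Bb, which is a diminished seventh chord on C#.
C# is the root of C# diminished seventh; root in the bass means root position (figured bass 7).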